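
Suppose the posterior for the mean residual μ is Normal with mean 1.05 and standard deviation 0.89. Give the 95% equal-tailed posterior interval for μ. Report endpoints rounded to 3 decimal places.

The posterior is symmetric, so the 95% equal-tailed interval is μ = 1.05 ± z·0.89 with z = 1.960.
Half-width: 1.960 × 0.89 = 1.744.
1.05 − 1.744 = -0.694; 1.05 + 1.744 = 2.794.

[-0.694, 2.794]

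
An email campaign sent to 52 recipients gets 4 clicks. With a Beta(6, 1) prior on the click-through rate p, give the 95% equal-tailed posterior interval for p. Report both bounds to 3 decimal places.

Posterior: Beta(6+4, 1+48) = Beta(10, 49).
Equal-tailed 95% interval: the 0.025 and 0.975 quantiles of Beta(10, 49).
Posterior mean ≈ 0.169, SD ≈ 0.048; a Normal approximation gives roughly [0.075, 0.264].
Exact: F⁻¹(0.025) = 0.086; F⁻¹(0.975) = 0.274.

[0.086, 0.274]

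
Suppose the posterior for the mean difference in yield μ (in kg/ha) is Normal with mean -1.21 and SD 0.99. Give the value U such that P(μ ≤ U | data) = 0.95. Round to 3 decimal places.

0.418

Need U with P(μ ≤ U) = 0.95: U = -1.21 + z_{0.05}·0.99.
z = 1.645; U = -1.21 + 1.645 × 0.99 = 0.418.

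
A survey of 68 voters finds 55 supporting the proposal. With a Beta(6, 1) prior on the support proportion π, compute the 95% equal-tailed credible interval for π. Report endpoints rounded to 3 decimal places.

[0.718, 0.893]

Posterior: Beta(6+55, 1+13) = Beta(61, 14).
Equal-tailed 95% interval: the 0.025 and 0.975 quantiles of Beta(61, 14).
Posterior mean ≈ 0.813, SD ≈ 0.045; a Normal approximation gives roughly [0.726, 0.901].
Exact: F⁻¹(0.025) = 0.718; F⁻¹(0.975) = 0.893.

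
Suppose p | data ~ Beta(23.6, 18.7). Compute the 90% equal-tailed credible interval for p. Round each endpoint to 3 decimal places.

Posterior: Beta(23.6, 18.7).
Equal-tailed 90% interval: the 0.05 and 0.95 quantiles of Beta(23.6, 18.7).
Posterior mean ≈ 0.558, SD ≈ 0.075; a Normal approximation gives roughly [0.434, 0.682].
Exact: F⁻¹(0.05) = 0.432; F⁻¹(0.95) = 0.681.

[0.432, 0.681]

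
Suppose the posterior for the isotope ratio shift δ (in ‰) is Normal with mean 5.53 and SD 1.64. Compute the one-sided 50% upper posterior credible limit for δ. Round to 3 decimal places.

5.530

Need U with P(δ ≤ U) = 0.50: U = 5.53 + z_{0.5}·1.64.
z = 0.000; U = 5.53 + 0.000 × 1.64 = 5.530.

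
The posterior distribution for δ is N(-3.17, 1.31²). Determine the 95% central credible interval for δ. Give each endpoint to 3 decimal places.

The posterior is symmetric, so the 95% equal-tailed interval is δ = -3.17 ± z·1.31 with z = 1.960.
Half-width: 1.960 × 1.31 = 2.568.
-3.17 − 2.568 = -5.738; -3.17 + 2.568 = -0.602.

[-5.738, -0.602]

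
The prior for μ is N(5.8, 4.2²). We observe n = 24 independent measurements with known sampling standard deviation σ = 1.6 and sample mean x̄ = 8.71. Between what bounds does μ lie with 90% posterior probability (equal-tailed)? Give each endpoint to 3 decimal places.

Posterior precision = 1/4.2² + 24/1.6² = 0.0567 + 9.3750 = 9.4317, so posterior SD = 0.3256.
Posterior mean = (5.8/4.2² + 24·8.71/1.6²) / 9.4317 = 8.6925.
Interval: 8.6925 ± 1.645 × 0.3256 → [8.157, 9.228].

[8.157, 9.228]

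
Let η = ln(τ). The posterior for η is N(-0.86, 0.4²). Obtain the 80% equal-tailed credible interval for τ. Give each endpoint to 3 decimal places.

[0.253, 0.707]

On the log scale the 80% interval is -0.86 ± 1.282 × 0.4 = [-1.3726, -0.3474].
Exponentiate: [e^-1.3726, e^-0.3474] = [0.253, 0.707].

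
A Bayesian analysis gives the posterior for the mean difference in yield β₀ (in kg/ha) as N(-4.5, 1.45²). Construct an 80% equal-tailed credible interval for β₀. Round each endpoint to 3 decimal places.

[-6.358, -2.642]

The posterior is symmetric, so the 80% equal-tailed interval is β₀ = -4.5 ± z·1.45 with z = 1.282.
Half-width: 1.282 × 1.45 = 1.858.
-4.5 − 1.858 = -6.358; -4.5 + 1.858 = -2.642.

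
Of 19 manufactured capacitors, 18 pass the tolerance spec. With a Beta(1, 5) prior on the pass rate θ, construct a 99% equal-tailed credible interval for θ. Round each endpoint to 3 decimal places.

Posterior: Beta(1+18, 5+1) = Beta(19, 6).
Equal-tailed 99% interval: the 0.005 and 0.995 quantiles of Beta(19, 6).
Posterior mean ≈ 0.760, SD ≈ 0.084; a Normal approximation gives roughly [0.544, 0.976].
Exact: F⁻¹(0.005) = 0.515; F⁻¹(0.995) = 0.931.

[0.515, 0.931]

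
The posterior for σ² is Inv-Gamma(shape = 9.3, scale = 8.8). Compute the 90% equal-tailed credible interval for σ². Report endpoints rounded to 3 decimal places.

[0.594, 1.791]

Inverse-Gamma(9.3, 8.8) quantiles: F⁻¹(0.05) and F⁻¹(0.95).
Equivalently, 1/σ² ~ Gamma(9.3, rate = 8.8); invert its 0.95 and 0.05 quantiles.
Posterior mean ≈ 1.060, SD ≈ 0.392; a Normal approximation gives roughly [0.415, 1.706].
Exact: lower = 0.594; upper = 1.791.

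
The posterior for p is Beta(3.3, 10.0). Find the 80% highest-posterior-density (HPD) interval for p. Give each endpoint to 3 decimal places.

The posterior is unimodal and skewed, so the HPD interval has equal density at both endpoints and is the shortest 80% interval.
Solving f(0.086) = f(0.372) with F(0.372) − F(0.086) = 0.80 gives [0.086, 0.372].
For comparison, the equal-tailed interval is [0.110, 0.405]; the HPD is narrower and shifted toward the mode.

[0.086, 0.372]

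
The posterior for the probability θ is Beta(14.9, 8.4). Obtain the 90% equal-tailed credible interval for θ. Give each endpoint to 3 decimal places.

Posterior: Beta(14.9, 8.4).
Equal-tailed 90% interval: the 0.05 and 0.95 quantiles of Beta(14.9, 8.4).
Posterior mean ≈ 0.639, SD ≈ 0.097; a Normal approximation gives roughly [0.479, 0.800].
Exact: F⁻¹(0.05) = 0.472; F⁻¹(0.95) = 0.793.

[0.472, 0.793]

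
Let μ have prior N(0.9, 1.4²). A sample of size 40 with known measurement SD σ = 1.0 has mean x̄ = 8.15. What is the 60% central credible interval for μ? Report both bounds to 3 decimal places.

[7.926, 8.191]

Posterior precision = 1/1.4² + 40/1.0² = 0.5102 + 40.0000 = 40.5102, so posterior SD = 0.1571.
Posterior mean = (0.9/1.4² + 40·8.15/1.0²) / 40.5102 = 8.0587.
Interval: 8.0587 ± 0.842 × 0.1571 → [7.926, 8.191].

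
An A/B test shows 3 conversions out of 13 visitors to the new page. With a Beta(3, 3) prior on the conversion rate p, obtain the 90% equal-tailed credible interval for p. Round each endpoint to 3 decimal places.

Posterior: Beta(3+3, 3+10) = Beta(6, 13).
Equal-tailed 90% interval: the 0.05 and 0.95 quantiles of Beta(6, 13).
Posterior mean ≈ 0.316, SD ≈ 0.104; a Normal approximation gives roughly [0.145, 0.487].
Exact: F⁻¹(0.05) = 0.156; F⁻¹(0.95) = 0.498.

[0.156, 0.498]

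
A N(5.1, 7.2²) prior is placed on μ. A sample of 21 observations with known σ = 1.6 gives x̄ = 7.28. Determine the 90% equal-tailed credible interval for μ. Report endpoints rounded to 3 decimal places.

Posterior precision = 1/7.2² + 21/1.6² = 0.0193 + 8.2031 = 8.2224, so posterior SD = 0.3487.
Posterior mean = (5.1/7.2² + 21·7.28/1.6²) / 8.2224 = 7.2749.
Interval: 7.2749 ± 1.645 × 0.3487 → [6.701, 7.849].

[6.701, 7.849]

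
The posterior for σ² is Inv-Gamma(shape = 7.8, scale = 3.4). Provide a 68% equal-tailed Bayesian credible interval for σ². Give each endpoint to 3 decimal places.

Inverse-Gamma(7.8, 3.4) quantiles: F⁻¹(0.16) and F⁻¹(0.84).
Equivalently, 1/σ² ~ Gamma(7.8, rate = 3.4); invert its 0.84 and 0.16 quantiles.
Posterior mean ≈ 0.500, SD ≈ 0.208; a Normal approximation gives roughly [0.294, 0.706].
Exact: lower = 0.323; upper = 0.669.

[0.323, 0.669]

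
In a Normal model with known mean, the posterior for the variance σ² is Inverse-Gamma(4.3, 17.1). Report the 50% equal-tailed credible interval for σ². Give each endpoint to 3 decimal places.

Inverse-Gamma(4.3, 17.1) quantiles: F⁻¹(0.25) and F⁻¹(0.75).
Equivalently, 1/σ² ~ Gamma(4.3, rate = 17.1); invert its 0.75 and 0.25 quantiles.
Posterior mean ≈ 5.182, SD ≈ 3.417; a Normal approximation gives roughly [2.877, 7.486].
Exact: lower = 3.131; upper = 6.144.

[3.131, 6.144]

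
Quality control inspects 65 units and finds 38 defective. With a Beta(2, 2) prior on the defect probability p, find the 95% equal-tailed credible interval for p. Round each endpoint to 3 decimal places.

[0.462, 0.693]

Posterior: Beta(2+38, 2+27) = Beta(40, 29).
Equal-tailed 95% interval: the 0.025 and 0.975 quantiles of Beta(40, 29).
Posterior mean ≈ 0.580, SD ≈ 0.059; a Normal approximation gives roughly [0.464, 0.695].
Exact: F⁻¹(0.025) = 0.462; F⁻¹(0.975) = 0.693.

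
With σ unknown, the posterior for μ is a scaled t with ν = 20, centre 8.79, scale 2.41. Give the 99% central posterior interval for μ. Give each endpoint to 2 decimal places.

The t_20 distribution is symmetric; the 99% interval is 8.79 ± t·2.41 with t_{0.995,20} = 2.845.
Half-width: 2.845 × 2.41 = 6.86.
8.79 − 6.86 = 1.93; 8.79 + 6.86 = 15.65.

[1.93, 15.65]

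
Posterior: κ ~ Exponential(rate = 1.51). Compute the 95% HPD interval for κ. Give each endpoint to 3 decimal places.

[0.000, 1.984]

The exponential density is strictly decreasing on [0, ∞), so the HPD interval is anchored at 0: [0, q] with P(κ ≤ q) = 0.95.
q = −ln(1 − 0.95) / 1.51 = 2.9957 / 1.51 = 1.984.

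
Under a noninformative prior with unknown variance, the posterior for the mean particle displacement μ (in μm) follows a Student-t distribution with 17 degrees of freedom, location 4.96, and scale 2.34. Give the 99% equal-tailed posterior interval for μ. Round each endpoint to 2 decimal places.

[-1.82, 11.74]

The t_17 distribution is symmetric; the 99% interval is 4.96 ± t·2.34 with t_{0.995,17} = 2.898.
Half-width: 2.898 × 2.34 = 6.78.
4.96 − 6.78 = -1.82; 4.96 + 6.78 = 11.74.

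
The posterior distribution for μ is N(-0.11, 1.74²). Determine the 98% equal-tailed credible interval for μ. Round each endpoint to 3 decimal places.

The posterior is symmetric, so the 98% equal-tailed interval is μ = -0.11 ± z·1.74 with z = 2.326.
Half-width: 2.326 × 1.74 = 4.048.
-0.11 − 4.048 = -4.158; -0.11 + 4.048 = 3.938.

[-4.158, 3.938]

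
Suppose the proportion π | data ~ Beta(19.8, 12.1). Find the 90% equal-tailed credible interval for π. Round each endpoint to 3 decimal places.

[0.477, 0.756]

Posterior: Beta(19.8, 12.1).
Equal-tailed 90% interval: the 0.05 and 0.95 quantiles of Beta(19.8, 12.1).
Posterior mean ≈ 0.621, SD ≈ 0.085; a Normal approximation gives roughly [0.482, 0.760].
Exact: F⁻¹(0.05) = 0.477; F⁻¹(0.95) = 0.756.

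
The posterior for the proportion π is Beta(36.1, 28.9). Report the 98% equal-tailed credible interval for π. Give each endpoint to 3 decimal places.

Posterior: Beta(36.1, 28.9).
Equal-tailed 98% interval: the 0.01 and 0.99 quantiles of Beta(36.1, 28.9).
Posterior mean ≈ 0.555, SD ≈ 0.061; a Normal approximation gives roughly [0.413, 0.698].
Exact: F⁻¹(0.01) = 0.412; F⁻¹(0.99) = 0.694.

[0.412, 0.694]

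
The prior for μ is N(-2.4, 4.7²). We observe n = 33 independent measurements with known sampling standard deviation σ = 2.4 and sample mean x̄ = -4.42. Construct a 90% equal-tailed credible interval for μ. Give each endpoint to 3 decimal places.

[-5.089, -3.720]

Posterior precision = 1/4.7² + 33/2.4² = 0.0453 + 5.7292 = 5.7744, so posterior SD = 0.4161.
Posterior mean = (-2.4/4.7² + 33·-4.42/2.4²) / 5.7744 = -4.4042.
Interval: -4.4042 ± 1.645 × 0.4161 → [-5.089, -3.720].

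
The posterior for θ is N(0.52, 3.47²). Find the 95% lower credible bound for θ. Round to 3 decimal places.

-5.188

Need L with P(θ ≥ L) = 0.95: L = 0.52 − z_{0.05}·3.47.
z = 1.645; L = 0.52 − 1.645 × 3.47 = -5.188.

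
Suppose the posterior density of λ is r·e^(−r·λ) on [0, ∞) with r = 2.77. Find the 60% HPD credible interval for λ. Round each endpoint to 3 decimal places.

The exponential density is strictly decreasing on [0, ∞), so the HPD interval is anchored at 0: [0, q] with P(λ ≤ q) = 0.60.
q = −ln(1 − 0.60) / 2.77 = 0.9163 / 2.77 = 0.331.

[0.000, 0.331]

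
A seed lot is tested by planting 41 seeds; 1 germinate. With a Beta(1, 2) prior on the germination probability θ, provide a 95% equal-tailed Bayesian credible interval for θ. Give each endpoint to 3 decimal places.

[0.006, 0.123]

Posterior: Beta(1+1, 2+40) = Beta(2, 42).
Equal-tailed 95% interval: the 0.025 and 0.975 quantiles of Beta(2, 42).
Posterior mean ≈ 0.045, SD ≈ 0.031; a Normal approximation gives roughly [-0.015, 0.106].
Exact: F⁻¹(0.025) = 0.006; F⁻¹(0.975) = 0.123.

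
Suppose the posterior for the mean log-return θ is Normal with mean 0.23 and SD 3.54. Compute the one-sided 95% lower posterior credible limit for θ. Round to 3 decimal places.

Need L with P(θ ≥ L) = 0.95: L = 0.23 − z_{0.05}·3.54.
z = 1.645; L = 0.23 − 1.645 × 3.54 = -5.593.

-5.593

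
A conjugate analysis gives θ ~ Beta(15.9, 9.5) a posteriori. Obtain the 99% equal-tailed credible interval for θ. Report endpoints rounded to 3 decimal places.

Posterior: Beta(15.9, 9.5).
Equal-tailed 99% interval: the 0.005 and 0.995 quantiles of Beta(15.9, 9.5).
Posterior mean ≈ 0.626, SD ≈ 0.094; a Normal approximation gives roughly [0.383, 0.869].
Exact: F⁻¹(0.005) = 0.374; F⁻¹(0.995) = 0.842.

[0.374, 0.842]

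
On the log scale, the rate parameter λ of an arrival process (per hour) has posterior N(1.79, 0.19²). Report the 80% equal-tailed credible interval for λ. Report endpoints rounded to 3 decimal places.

[4.695, 7.641]

On the log scale the 80% interval is 1.79 ± 1.282 × 0.19 = [1.5465, 2.0335].
Exponentiate: [e^1.5465, e^2.0335] = [4.695, 7.641].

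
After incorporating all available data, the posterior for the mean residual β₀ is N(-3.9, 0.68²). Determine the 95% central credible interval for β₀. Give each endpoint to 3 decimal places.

[-5.233, -2.567]

The posterior is symmetric, so the 95% equal-tailed interval is β₀ = -3.9 ± z·0.68 with z = 1.960.
Half-width: 1.960 × 0.68 = 1.333.
-3.9 − 1.333 = -5.233; -3.9 + 1.333 = -2.567.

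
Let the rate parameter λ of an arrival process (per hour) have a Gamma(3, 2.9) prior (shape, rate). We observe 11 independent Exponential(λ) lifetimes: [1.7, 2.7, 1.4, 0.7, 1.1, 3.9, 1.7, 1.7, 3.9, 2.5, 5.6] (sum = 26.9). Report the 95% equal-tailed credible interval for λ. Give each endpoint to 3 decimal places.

[0.257, 0.746]

Posterior: Gamma(3+11, 2.9+26.9) = Gamma(14, 29.8) (shape, rate).
Equal-tailed 95% interval: Gamma(14, 29.8) quantiles at 0.025 and 0.975.
Posterior mean ≈ 0.470, SD ≈ 0.126; a Normal approximation gives roughly [0.224, 0.716].
Exact: lower = 0.257; upper = 0.746.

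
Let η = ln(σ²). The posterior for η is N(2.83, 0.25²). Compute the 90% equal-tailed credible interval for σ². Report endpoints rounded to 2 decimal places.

[11.23, 25.56]

On the log scale the 90% interval is 2.83 ± 1.645 × 0.25 = [2.4188, 3.2412].
Exponentiate: [e^2.4188, e^3.2412] = [11.23, 25.56].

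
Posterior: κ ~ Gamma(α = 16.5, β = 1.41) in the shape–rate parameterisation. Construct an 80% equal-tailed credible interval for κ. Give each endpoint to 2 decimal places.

Posterior: Gamma(shape 16.5, rate 1.41).
Equal-tailed 80% interval: Gamma(16.5, 1.41) quantiles at 0.1 and 0.9.
Posterior mean ≈ 11.70, SD ≈ 2.88; a Normal approximation gives roughly [8.01, 15.39].
Exact: lower = 8.20; upper = 15.51.

[8.20, 15.51]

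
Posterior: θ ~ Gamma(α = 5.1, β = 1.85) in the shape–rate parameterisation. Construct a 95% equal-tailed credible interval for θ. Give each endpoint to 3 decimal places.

Posterior: Gamma(shape 5.1, rate 1.85).
Equal-tailed 95% interval: Gamma(5.1, 1.85) quantiles at 0.025 and 0.975.
Posterior mean ≈ 2.757, SD ≈ 1.221; a Normal approximation gives roughly [0.364, 5.149].
Exact: lower = 0.908; upper = 5.614.

[0.908, 5.614]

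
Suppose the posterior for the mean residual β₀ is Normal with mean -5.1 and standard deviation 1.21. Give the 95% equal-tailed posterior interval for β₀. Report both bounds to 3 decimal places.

[-7.472, -2.728]

The posterior is symmetric, so the 95% equal-tailed interval is β₀ = -5.1 ± z·1.21 with z = 1.960.
Half-width: 1.960 × 1.21 = 2.372.
-5.1 − 2.372 = -7.472; -5.1 + 2.372 = -2.728.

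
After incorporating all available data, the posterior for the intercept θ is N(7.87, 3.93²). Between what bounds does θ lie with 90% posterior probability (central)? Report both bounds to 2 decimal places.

[1.41, 14.33]

The posterior is symmetric, so the 90% equal-tailed interval is θ = 7.87 ± z·3.93 with z = 1.645.
Half-width: 1.645 × 3.93 = 6.46.
7.87 − 6.46 = 1.41; 7.87 + 6.46 = 14.33.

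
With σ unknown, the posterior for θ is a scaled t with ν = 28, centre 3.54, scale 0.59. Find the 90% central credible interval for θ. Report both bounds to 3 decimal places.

[2.536, 4.544]

The t_28 distribution is symmetric; the 90% interval is 3.54 ± t·0.59 with t_{0.95,28} = 1.701.
Half-width: 1.701 × 0.59 = 1.004.
3.54 − 1.004 = 2.536; 3.54 + 1.004 = 4.544.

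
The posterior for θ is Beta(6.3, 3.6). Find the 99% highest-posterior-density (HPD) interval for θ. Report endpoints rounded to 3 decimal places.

The posterior is unimodal and skewed, so the HPD interval has equal density at both endpoints and is the shortest 99% interval.
Solving f(0.266) = f(0.945) with F(0.945) − F(0.266) = 0.99 gives [0.266, 0.945].
For comparison, the equal-tailed interval is [0.248, 0.932]; the HPD is narrower and shifted toward the mode.

[0.266, 0.945]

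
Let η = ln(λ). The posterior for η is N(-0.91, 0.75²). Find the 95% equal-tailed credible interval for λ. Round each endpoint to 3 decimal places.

[0.093, 1.751]

On the log scale the 95% interval is -0.91 ± 1.960 × 0.75 = [-2.3800, 0.5600].
Exponentiate: [e^-2.3800, e^0.5600] = [0.093, 1.751].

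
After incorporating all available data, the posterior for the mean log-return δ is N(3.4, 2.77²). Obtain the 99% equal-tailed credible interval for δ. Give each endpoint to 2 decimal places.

[-3.74, 10.54]

The posterior is symmetric, so the 99% equal-tailed interval is δ = 3.4 ± z·2.77 with z = 2.576.
Half-width: 2.576 × 2.77 = 7.14.
3.4 − 7.14 = -3.74; 3.4 + 7.14 = 10.54.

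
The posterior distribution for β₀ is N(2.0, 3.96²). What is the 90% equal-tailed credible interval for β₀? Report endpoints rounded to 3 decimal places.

[-4.514, 8.514]

The posterior is symmetric, so the 90% equal-tailed interval is β₀ = 2.0 ± z·3.96 with z = 1.645.
Half-width: 1.645 × 3.96 = 6.514.
2.0 − 6.514 = -4.514; 2.0 + 6.514 = 8.514.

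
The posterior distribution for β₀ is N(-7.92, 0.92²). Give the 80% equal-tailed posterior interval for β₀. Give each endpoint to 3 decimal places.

The posterior is symmetric, so the 80% equal-tailed interval is β₀ = -7.92 ± z·0.92 with z = 1.282.
Half-width: 1.282 × 0.92 = 1.179.
-7.92 − 1.179 = -9.099; -7.92 + 1.179 = -6.741.

[-9.099, -6.741]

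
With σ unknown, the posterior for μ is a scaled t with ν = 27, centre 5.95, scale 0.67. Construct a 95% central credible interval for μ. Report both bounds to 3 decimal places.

The t_27 distribution is symmetric; the 95% interval is 5.95 ± t·0.67 with t_{0.975,27} = 2.052.
Half-width: 2.052 × 0.67 = 1.375.
5.95 − 1.375 = 4.575; 5.95 + 1.375 = 7.325.

[4.575, 7.325]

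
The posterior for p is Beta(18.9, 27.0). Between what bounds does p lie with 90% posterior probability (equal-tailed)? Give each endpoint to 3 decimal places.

Posterior: Beta(18.9, 27.0).
Equal-tailed 90% interval: the 0.05 and 0.95 quantiles of Beta(18.9, 27.0).
Posterior mean ≈ 0.412, SD ≈ 0.072; a Normal approximation gives roughly [0.294, 0.530].
Exact: F⁻¹(0.05) = 0.296; F⁻¹(0.95) = 0.532.

[0.296, 0.532]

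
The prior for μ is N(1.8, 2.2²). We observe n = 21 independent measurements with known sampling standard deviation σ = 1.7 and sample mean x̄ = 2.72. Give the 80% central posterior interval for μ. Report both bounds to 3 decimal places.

[2.226, 3.163]

Posterior precision = 1/2.2² + 21/1.7² = 0.2066 + 7.2664 = 7.4730, so posterior SD = 0.3658.
Posterior mean = (1.8/2.2² + 21·2.72/1.7²) / 7.4730 = 2.6946.
Interval: 2.6946 ± 1.282 × 0.3658 → [2.226, 3.163].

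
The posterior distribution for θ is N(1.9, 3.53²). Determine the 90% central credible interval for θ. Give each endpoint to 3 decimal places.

[-3.906, 7.706]

The posterior is symmetric, so the 90% equal-tailed interval is θ = 1.9 ± z·3.53 with z = 1.645.
Half-width: 1.645 × 3.53 = 5.806.
1.9 − 5.806 = -3.906; 1.9 + 5.806 = 7.706.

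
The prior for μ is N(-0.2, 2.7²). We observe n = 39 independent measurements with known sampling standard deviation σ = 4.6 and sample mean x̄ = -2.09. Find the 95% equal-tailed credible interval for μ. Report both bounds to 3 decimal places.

Posterior precision = 1/2.7² + 39/4.6² = 0.1372 + 1.8431 = 1.9803, so posterior SD = 0.7106.
Posterior mean = (-0.2/2.7² + 39·-2.09/4.6²) / 1.9803 = -1.9591.
Interval: -1.9591 ± 1.960 × 0.7106 → [-3.352, -0.566].

[-3.352, -0.566]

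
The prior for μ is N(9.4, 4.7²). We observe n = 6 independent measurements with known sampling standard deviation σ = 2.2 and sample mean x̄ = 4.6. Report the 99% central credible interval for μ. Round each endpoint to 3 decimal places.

Posterior precision = 1/4.7² + 6/2.2² = 0.0453 + 1.2397 = 1.2849, so posterior SD = 0.8822.
Posterior mean = (9.4/4.7² + 6·4.6/2.2²) / 1.2849 = 4.7691.
Interval: 4.7691 ± 2.576 × 0.8822 → [2.497, 7.041].

[2.497, 7.041]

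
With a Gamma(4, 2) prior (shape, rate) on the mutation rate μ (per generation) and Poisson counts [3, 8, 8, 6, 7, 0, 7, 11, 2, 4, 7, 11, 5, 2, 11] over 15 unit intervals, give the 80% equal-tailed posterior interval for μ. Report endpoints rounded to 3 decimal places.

[4.922, 6.397]

Posterior: Gamma(4+92, 2+15) = Gamma(96, 17) (shape, rate).
Equal-tailed 80% interval: Gamma(96, 17) quantiles at 0.1 and 0.9.
Posterior mean ≈ 5.647, SD ≈ 0.576; a Normal approximation gives roughly [4.908, 6.386].
Exact: lower = 4.922; upper = 6.397.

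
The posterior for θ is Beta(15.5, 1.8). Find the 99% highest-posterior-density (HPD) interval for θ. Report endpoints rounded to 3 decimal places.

The posterior is unimodal and skewed, so the HPD interval has equal density at both endpoints and is the shortest 99% interval.
Solving f(0.674) = f(1.000) with F(1.000) − F(0.674) = 0.99 gives [0.674, 1.000].
For comparison, the equal-tailed interval is [0.642, 0.995]; the HPD is narrower and shifted toward the mode.

[0.674, 1.000]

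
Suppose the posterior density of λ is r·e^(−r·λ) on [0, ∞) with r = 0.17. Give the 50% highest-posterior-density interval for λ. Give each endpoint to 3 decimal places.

The exponential density is strictly decreasing on [0, ∞), so the HPD interval is anchored at 0: [0, q] with P(λ ≤ q) = 0.50.
q = −ln(1 − 0.50) / 0.17 = 0.6931 / 0.17 = 4.077.

[0.000, 4.077]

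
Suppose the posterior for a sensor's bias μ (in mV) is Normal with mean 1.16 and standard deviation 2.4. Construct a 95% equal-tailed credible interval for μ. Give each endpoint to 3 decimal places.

[-3.544, 5.864]

The posterior is symmetric, so the 95% equal-tailed interval is μ = 1.16 ± z·2.4 with z = 1.960.
Half-width: 1.960 × 2.4 = 4.704.
1.16 − 4.704 = -3.544; 1.16 + 4.704 = 5.864.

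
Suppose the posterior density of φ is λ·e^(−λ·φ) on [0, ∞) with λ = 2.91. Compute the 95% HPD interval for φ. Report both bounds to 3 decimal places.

[0.000, 1.029]

The exponential density is strictly decreasing on [0, ∞), so the HPD interval is anchored at 0: [0, q] with P(φ ≤ q) = 0.95.
q = −ln(1 − 0.95) / 2.91 = 2.9957 / 2.91 = 1.029.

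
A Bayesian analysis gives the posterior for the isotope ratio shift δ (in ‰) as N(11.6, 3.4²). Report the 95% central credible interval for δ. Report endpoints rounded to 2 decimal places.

[4.94, 18.26]

The posterior is symmetric, so the 95% equal-tailed interval is δ = 11.6 ± z·3.4 with z = 1.960.
Half-width: 1.960 × 3.4 = 6.66.
11.6 − 6.66 = 4.94; 11.6 + 6.66 = 18.26.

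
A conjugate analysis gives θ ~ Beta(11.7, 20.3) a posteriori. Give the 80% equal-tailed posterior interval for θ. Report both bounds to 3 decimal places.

[0.259, 0.476]

Posterior: Beta(11.7, 20.3).
Equal-tailed 80% interval: the 0.1 and 0.9 quantiles of Beta(11.7, 20.3).
Posterior mean ≈ 0.366, SD ≈ 0.084; a Normal approximation gives roughly [0.258, 0.473].
Exact: F⁻¹(0.1) = 0.259; F⁻¹(0.9) = 0.476.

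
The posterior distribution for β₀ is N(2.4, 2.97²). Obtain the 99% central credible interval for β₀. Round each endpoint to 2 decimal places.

[-5.25, 10.05]

The posterior is symmetric, so the 99% equal-tailed interval is β₀ = 2.4 ± z·2.97 with z = 2.576.
Half-width: 2.576 × 2.97 = 7.65.
2.4 − 7.65 = -5.25; 2.4 + 7.65 = 10.05.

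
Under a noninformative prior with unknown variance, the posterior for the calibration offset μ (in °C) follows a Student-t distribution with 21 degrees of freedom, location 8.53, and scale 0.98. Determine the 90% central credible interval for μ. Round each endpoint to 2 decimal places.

[6.84, 10.22]

The t_21 distribution is symmetric; the 90% interval is 8.53 ± t·0.98 with t_{0.95,21} = 1.721.
Half-width: 1.721 × 0.98 = 1.69.
8.53 − 1.69 = 6.84; 8.53 + 1.69 = 10.22.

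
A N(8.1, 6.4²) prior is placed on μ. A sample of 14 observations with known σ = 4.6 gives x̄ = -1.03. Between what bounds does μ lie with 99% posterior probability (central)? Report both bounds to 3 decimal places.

Posterior precision = 1/6.4² + 14/4.6² = 0.0244 + 0.6616 = 0.6860, so posterior SD = 1.2073.
Posterior mean = (8.1/6.4² + 14·-1.03/4.6²) / 0.6860 = -0.7051.
Interval: -0.7051 ± 2.576 × 1.2073 → [-3.815, 2.405].

[-3.815, 2.405]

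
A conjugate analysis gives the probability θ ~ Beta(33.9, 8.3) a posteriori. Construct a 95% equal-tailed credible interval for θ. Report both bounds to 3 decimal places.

[0.672, 0.907]

Posterior: Beta(33.9, 8.3).
Equal-tailed 95% interval: the 0.025 and 0.975 quantiles of Beta(33.9, 8.3).
Posterior mean ≈ 0.803, SD ≈ 0.060; a Normal approximation gives roughly [0.685, 0.922].
Exact: F⁻¹(0.025) = 0.672; F⁻¹(0.975) = 0.907.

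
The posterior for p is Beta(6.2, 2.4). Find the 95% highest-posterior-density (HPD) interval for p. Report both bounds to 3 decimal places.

The posterior is unimodal and skewed, so the HPD interval has equal density at both endpoints and is the shortest 95% interval.
Solving f(0.442) = f(0.970) with F(0.970) − F(0.442) = 0.95 gives [0.442, 0.970].
For comparison, the equal-tailed interval is [0.400, 0.946]; the HPD is narrower and shifted toward the mode.

[0.442, 0.970]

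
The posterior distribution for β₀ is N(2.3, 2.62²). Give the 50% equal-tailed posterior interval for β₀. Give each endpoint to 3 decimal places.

The posterior is symmetric, so the 50% equal-tailed interval is β₀ = 2.3 ± z·2.62 with z = 0.674.
Half-width: 0.674 × 2.62 = 1.767.
2.3 − 1.767 = 0.533; 2.3 + 1.767 = 4.067.

[0.533, 4.067]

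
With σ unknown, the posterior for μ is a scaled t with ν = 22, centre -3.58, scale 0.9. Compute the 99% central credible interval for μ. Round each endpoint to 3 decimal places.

The t_22 distribution is symmetric; the 99% interval is -3.58 ± t·0.9 with t_{0.995,22} = 2.819.
Half-width: 2.819 × 0.9 = 2.537.
-3.58 − 2.537 = -6.117; -3.58 + 2.537 = -1.043.

[-6.117, -1.043]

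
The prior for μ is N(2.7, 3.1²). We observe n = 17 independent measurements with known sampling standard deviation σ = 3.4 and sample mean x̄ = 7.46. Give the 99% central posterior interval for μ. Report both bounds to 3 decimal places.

[5.093, 9.198]

Posterior precision = 1/3.1² + 17/3.4² = 0.1041 + 1.4706 = 1.5746, so posterior SD = 0.7969.
Posterior mean = (2.7/3.1² + 17·7.46/3.4²) / 1.5746 = 7.1454.
Interval: 7.1454 ± 2.576 × 0.7969 → [5.093, 9.198].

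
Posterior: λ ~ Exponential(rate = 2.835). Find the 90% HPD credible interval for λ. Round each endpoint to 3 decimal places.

[0.000, 0.812]

The exponential density is strictly decreasing on [0, ∞), so the HPD interval is anchored at 0: [0, q] with P(λ ≤ q) = 0.90.
q = −ln(1 − 0.90) / 2.835 = 2.3026 / 2.835 = 0.812.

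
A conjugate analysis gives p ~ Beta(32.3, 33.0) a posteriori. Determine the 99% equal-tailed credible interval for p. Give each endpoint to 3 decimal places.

[0.339, 0.651]

Posterior: Beta(32.3, 33.0).
Equal-tailed 99% interval: the 0.005 and 0.995 quantiles of Beta(32.3, 33.0).
Posterior mean ≈ 0.495, SD ≈ 0.061; a Normal approximation gives roughly [0.336, 0.653].
Exact: F⁻¹(0.005) = 0.339; F⁻¹(0.995) = 0.651.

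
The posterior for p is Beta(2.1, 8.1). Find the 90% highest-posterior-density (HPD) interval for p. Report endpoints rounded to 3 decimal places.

The posterior is unimodal and skewed, so the HPD interval has equal density at both endpoints and is the shortest 90% interval.
Solving f(0.019) = f(0.383) with F(0.383) − F(0.019) = 0.90 gives [0.019, 0.383].
For comparison, the equal-tailed interval is [0.045, 0.434]; the HPD is narrower and shifted toward the mode.

[0.019, 0.383]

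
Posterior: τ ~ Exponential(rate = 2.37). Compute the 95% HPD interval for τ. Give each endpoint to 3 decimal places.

The exponential density is strictly decreasing on [0, ∞), so the HPD interval is anchored at 0: [0, q] with P(τ ≤ q) = 0.95.
q = −ln(1 − 0.95) / 2.37 = 2.9957 / 2.37 = 1.264.

[0.000, 1.264]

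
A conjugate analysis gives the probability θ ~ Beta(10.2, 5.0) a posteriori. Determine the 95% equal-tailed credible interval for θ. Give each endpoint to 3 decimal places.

Posterior: Beta(10.2, 5.0).
Equal-tailed 95% interval: the 0.025 and 0.975 quantiles of Beta(10.2, 5.0).
Posterior mean ≈ 0.671, SD ≈ 0.117; a Normal approximation gives roughly [0.442, 0.900].
Exact: F⁻¹(0.025) = 0.425; F⁻¹(0.975) = 0.874.

[0.425, 0.874]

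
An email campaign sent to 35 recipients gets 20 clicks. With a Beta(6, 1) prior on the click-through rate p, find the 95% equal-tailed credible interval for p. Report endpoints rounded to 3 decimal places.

[0.469, 0.758]

Posterior: Beta(6+20, 1+15) = Beta(26, 16).
Equal-tailed 95% interval: the 0.025 and 0.975 quantiles of Beta(26, 16).
Posterior mean ≈ 0.619, SD ≈ 0.074; a Normal approximation gives roughly [0.474, 0.764].
Exact: F⁻¹(0.025) = 0.469; F⁻¹(0.975) = 0.758.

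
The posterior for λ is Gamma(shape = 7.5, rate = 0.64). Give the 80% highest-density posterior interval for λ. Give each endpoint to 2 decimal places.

The posterior is unimodal and skewed, so the HPD interval has equal density at both endpoints and is the shortest 80% interval.
Solving f(5.82) = f(16.24) with F(16.24) − F(5.82) = 0.80 gives [5.82, 16.24].
For comparison, the equal-tailed interval is [6.68, 17.43]; the HPD is narrower and shifted toward the mode.

[5.82, 16.24]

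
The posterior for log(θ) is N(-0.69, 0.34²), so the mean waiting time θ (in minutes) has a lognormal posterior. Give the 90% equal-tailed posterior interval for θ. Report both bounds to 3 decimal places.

On the log scale the 90% interval is -0.69 ± 1.645 × 0.34 = [-1.2493, -0.1307].
Exponentiate: [e^-1.2493, e^-0.1307] = [0.287, 0.877].

[0.287, 0.877]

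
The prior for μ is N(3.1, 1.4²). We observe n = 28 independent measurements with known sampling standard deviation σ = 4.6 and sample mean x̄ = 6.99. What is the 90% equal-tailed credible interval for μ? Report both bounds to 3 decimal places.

[4.693, 7.122]

Posterior precision = 1/1.4² + 28/4.6² = 0.5102 + 1.3233 = 1.8335, so posterior SD = 0.7385.
Posterior mean = (3.1/1.4² + 28·6.99/4.6²) / 1.8335 = 5.9075.
Interval: 5.9075 ± 1.645 × 0.7385 → [4.693, 7.122].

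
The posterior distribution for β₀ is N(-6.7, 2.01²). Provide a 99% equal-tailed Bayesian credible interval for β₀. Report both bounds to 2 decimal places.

The posterior is symmetric, so the 99% equal-tailed interval is β₀ = -6.7 ± z·2.01 with z = 2.576.
Half-width: 2.576 × 2.01 = 5.18.
-6.7 − 5.18 = -11.88; -6.7 + 5.18 = -1.52.

[-11.88, -1.52]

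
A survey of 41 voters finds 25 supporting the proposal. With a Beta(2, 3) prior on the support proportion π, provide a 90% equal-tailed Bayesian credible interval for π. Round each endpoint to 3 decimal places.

[0.467, 0.703]

Posterior: Beta(2+25, 3+16) = Beta(27, 19).
Equal-tailed 90% interval: the 0.05 and 0.95 quantiles of Beta(27, 19).
Posterior mean ≈ 0.587, SD ≈ 0.072; a Normal approximation gives roughly [0.469, 0.705].
Exact: F⁻¹(0.05) = 0.467; F⁻¹(0.95) = 0.703.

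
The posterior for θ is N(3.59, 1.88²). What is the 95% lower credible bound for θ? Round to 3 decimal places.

0.498

Need L with P(θ ≥ L) = 0.95: L = 3.59 − z_{0.05}·1.88.
z = 1.645; L = 3.59 − 1.645 × 1.88 = 0.498.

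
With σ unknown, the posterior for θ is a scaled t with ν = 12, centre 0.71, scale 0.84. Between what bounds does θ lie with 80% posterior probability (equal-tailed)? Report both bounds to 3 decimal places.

[-0.429, 1.849]

The t_12 distribution is symmetric; the 80% interval is 0.71 ± t·0.84 with t_{0.9,12} = 1.356.
Half-width: 1.356 × 0.84 = 1.139.
0.71 − 1.139 = -0.429; 0.71 + 1.139 = 1.849.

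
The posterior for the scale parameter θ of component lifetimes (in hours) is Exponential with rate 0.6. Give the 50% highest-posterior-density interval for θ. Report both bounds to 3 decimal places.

[0.000, 1.155]

The exponential density is strictly decreasing on [0, ∞), so the HPD interval is anchored at 0: [0, q] with P(θ ≤ q) = 0.50.
q = −ln(1 − 0.50) / 0.6 = 0.6931 / 0.6 = 1.155.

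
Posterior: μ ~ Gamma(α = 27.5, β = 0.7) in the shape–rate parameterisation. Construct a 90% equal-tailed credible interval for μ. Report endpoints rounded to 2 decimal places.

Posterior: Gamma(shape 27.5, rate 0.7).
Equal-tailed 90% interval: Gamma(27.5, 0.7) quantiles at 0.05 and 0.95.
Posterior mean ≈ 39.29, SD ≈ 7.49; a Normal approximation gives roughly [26.96, 51.61].
Exact: lower = 27.83; upper = 52.37.

[27.83, 52.37]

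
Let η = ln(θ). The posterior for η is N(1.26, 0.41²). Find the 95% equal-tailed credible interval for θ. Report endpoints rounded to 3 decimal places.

On the log scale the 95% interval is 1.26 ± 1.960 × 0.41 = [0.4564, 2.0636].
Exponentiate: [e^0.4564, e^2.0636] = [1.578, 7.874].

[1.578, 7.874]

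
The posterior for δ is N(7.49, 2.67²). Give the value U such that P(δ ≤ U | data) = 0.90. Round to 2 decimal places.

10.91

Need U with P(δ ≤ U) = 0.90: U = 7.49 + z_{0.1}·2.67.
z = 1.282; U = 7.49 + 1.282 × 2.67 = 10.91.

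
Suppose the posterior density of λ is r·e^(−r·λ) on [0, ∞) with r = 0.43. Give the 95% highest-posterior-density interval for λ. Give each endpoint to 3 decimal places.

[0.000, 6.967]

The exponential density is strictly decreasing on [0, ∞), so the HPD interval is anchored at 0: [0, q] with P(λ ≤ q) = 0.95.
q = −ln(1 − 0.95) / 0.43 = 2.9957 / 0.43 = 6.967.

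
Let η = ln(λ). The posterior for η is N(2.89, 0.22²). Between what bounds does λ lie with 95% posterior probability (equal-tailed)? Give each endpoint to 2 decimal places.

On the log scale the 95% interval is 2.89 ± 1.960 × 0.22 = [2.4588, 3.3212].
Exponentiate: [e^2.4588, e^3.3212] = [11.69, 27.69].

[11.69, 27.69]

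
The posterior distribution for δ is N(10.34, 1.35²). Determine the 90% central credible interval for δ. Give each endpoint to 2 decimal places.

[8.12, 12.56]

The posterior is symmetric, so the 90% equal-tailed interval is δ = 10.34 ± z·1.35 with z = 1.645.
Half-width: 1.645 × 1.35 = 2.22.
10.34 − 2.22 = 8.12; 10.34 + 2.22 = 12.56.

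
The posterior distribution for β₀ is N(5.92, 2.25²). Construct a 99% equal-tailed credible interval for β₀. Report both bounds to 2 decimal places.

The posterior is symmetric, so the 99% equal-tailed interval is β₀ = 5.92 ± z·2.25 with z = 2.576.
Half-width: 2.576 × 2.25 = 5.80.
5.92 − 5.80 = 0.12; 5.92 + 5.80 = 11.72.

[0.12, 11.72]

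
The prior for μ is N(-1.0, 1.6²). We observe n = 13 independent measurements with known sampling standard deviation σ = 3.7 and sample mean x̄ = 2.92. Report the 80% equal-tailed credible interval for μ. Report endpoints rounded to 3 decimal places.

[0.670, 2.884]

Posterior precision = 1/1.6² + 13/3.7² = 0.3906 + 0.9496 = 1.3402, so posterior SD = 0.8638.
Posterior mean = (-1.0/1.6² + 13·2.92/3.7²) / 1.3402 = 1.7775.
Interval: 1.7775 ± 1.282 × 0.8638 → [0.670, 2.884].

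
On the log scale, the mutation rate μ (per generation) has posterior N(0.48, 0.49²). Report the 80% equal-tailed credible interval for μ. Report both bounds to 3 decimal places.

[0.862, 3.028]

On the log scale the 80% interval is 0.48 ± 1.282 × 0.49 = [-0.1480, 1.1080].
Exponentiate: [e^-0.1480, e^1.1080] = [0.862, 3.028].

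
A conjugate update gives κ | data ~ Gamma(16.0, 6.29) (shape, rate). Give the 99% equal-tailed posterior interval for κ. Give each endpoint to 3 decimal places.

Posterior: Gamma(shape 16.0, rate 6.29).
Equal-tailed 99% interval: Gamma(16.0, 6.29) quantiles at 0.005 and 0.995.
Posterior mean ≈ 2.544, SD ≈ 0.636; a Normal approximation gives roughly [0.906, 4.182].
Exact: lower = 1.203; upper = 4.478.

[1.203, 4.478]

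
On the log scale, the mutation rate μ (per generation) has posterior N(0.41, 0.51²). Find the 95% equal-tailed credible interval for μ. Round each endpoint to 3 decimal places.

[0.555, 4.094]

On the log scale the 95% interval is 0.41 ± 1.960 × 0.51 = [-0.5896, 1.4096].
Exponentiate: [e^-0.5896, e^1.4096] = [0.555, 4.094].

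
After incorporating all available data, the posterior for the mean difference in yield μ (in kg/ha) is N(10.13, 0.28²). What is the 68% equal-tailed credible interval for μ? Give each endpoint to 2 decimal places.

The posterior is symmetric, so the 68% equal-tailed interval is μ = 10.13 ± z·0.28 with z = 0.994.
Half-width: 0.994 × 0.28 = 0.28.
10.13 − 0.28 = 9.85; 10.13 + 0.28 = 10.41.

[9.85, 10.41]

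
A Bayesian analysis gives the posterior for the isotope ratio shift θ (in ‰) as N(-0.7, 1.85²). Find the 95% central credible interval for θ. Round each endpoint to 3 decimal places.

[-4.326, 2.926]

The posterior is symmetric, so the 95% equal-tailed interval is θ = -0.7 ± z·1.85 with z = 1.960.
Half-width: 1.960 × 1.85 = 3.626.
-0.7 − 3.626 = -4.326; -0.7 + 3.626 = 2.926.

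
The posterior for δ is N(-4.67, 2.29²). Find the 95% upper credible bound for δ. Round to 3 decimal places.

Need U with P(δ ≤ U) = 0.95: U = -4.67 + z_{0.05}·2.29.
z = 1.645; U = -4.67 + 1.645 × 2.29 = -0.903.

-0.903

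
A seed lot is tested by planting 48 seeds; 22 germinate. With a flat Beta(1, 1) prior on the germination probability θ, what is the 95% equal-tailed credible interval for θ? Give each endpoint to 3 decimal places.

[0.325, 0.598]

Posterior: Beta(1+22, 1+26) = Beta(23, 27).
Equal-tailed 95% interval: the 0.025 and 0.975 quantiles of Beta(23, 27).
Posterior mean ≈ 0.460, SD ≈ 0.070; a Normal approximation gives roughly [0.323, 0.597].
Exact: F⁻¹(0.025) = 0.325; F⁻¹(0.975) = 0.598.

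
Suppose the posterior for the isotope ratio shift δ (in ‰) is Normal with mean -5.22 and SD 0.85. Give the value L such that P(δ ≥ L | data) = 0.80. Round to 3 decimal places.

-5.935

Need L with P(δ ≥ L) = 0.80: L = -5.22 − z_{0.2}·0.85.
z = 0.842; L = -5.22 − 0.842 × 0.85 = -5.935.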